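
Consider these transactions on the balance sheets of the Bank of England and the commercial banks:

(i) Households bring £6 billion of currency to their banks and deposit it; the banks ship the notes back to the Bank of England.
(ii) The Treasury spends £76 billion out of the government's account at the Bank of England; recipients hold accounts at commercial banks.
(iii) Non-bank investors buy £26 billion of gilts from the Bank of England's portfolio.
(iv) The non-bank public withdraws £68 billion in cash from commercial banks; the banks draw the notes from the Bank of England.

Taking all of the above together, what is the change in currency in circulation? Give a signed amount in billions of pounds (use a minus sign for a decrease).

Bank of England balance sheet:
  Assets:      Securities −£26B
  Liabilities: Bank reserves −£12B, Currency in circulation +£62B, Government deposits −£76B
So the change in currency in circulation is +£62 billion.

+£62 billion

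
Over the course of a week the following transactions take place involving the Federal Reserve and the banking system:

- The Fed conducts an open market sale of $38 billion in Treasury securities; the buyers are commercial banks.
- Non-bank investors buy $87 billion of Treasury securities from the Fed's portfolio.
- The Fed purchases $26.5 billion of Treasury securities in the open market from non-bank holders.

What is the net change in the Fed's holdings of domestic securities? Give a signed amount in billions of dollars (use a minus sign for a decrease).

-$98.5 billion

Fed balance sheet:
  Assets:      Securities −$98.5B
  Liabilities: Bank reserves −$98.5B
Commercial banking system:
  Assets:      Reserves at CB −$98.5B, Securities +$38B
  Liabilities: Checkable deposits −$60.5B
So the change in the Fed's holdings of domestic securities is -$98.5 billion.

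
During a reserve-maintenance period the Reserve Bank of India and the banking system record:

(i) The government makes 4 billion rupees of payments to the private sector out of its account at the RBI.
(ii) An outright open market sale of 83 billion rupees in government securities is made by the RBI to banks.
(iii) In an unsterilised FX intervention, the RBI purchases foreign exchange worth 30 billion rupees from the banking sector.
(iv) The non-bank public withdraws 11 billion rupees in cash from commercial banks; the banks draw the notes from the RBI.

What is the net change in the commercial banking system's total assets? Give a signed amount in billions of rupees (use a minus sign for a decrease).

RBI balance sheet:
  Assets:      Securities −83B, Foreign assets +30B
  Liabilities: Bank reserves −60B, Currency in circulation +11B, Government deposits −4B
Commercial banking system:
  Assets:      Reserves at CB −60B, Securities +83B, Foreign assets −30B
  Liabilities: Checkable deposits −7B
Change in total bank assets = -7 billion.

-7 billion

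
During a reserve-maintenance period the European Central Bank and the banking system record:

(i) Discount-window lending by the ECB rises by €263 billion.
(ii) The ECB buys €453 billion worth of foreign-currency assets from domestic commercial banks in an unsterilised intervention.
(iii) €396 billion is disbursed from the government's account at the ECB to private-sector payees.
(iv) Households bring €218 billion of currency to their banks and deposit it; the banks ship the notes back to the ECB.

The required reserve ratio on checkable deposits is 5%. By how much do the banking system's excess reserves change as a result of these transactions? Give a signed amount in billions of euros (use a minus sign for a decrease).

Discount-window loan €263 billion: reserves +€263B, deposits 0.
FX purchase €453 billion: reserves +€453B, deposits 0.
Government spending €396 billion: reserves +€396B, deposits +€396B.
Currency deposit €218 billion: reserves +€218B, deposits +€218B.
Totals: Δreserves = +€1330B, Δdeposits = +€614B.
Δrequired reserves = 5% × +€614B = +€30.7B.
Δexcess reserves = Δreserves − Δrequired = +€1330B − (+€30.7B) = +€1299.3 billion.

+€1299.3 billion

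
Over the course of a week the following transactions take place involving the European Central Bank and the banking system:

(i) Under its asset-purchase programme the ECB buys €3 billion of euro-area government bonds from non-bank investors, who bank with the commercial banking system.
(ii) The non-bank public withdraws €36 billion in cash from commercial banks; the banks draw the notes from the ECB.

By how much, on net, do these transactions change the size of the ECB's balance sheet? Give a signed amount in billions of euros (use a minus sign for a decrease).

Asset purchase (from non-banks) €3 billion: an ECB asset is acquired → +€3B.
Currency withdrawal €36 billion: only the composition of liabilities changes → 0.
Net: 3 + 0 = +€3 billion.

+€3 billion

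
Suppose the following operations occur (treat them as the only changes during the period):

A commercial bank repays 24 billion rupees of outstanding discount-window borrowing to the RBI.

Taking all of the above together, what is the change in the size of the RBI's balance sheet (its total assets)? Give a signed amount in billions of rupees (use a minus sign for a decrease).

Discount-window repayment 24 billion rupees: an RBI asset is shed → −24B.

-24 billion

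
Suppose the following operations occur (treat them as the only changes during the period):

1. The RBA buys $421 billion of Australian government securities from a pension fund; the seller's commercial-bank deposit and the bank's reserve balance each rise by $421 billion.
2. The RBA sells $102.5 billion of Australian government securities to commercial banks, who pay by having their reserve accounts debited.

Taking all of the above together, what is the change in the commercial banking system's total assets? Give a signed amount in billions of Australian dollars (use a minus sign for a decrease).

Asset purchase (from non-banks) $421 billion: bank balance sheets expand → +$421B.
OMO sale (to banks) $102.5 billion: just an asset swap on bank balance sheets → 0.
Net: 421 + 0 = +$421 billion.

+$421 billion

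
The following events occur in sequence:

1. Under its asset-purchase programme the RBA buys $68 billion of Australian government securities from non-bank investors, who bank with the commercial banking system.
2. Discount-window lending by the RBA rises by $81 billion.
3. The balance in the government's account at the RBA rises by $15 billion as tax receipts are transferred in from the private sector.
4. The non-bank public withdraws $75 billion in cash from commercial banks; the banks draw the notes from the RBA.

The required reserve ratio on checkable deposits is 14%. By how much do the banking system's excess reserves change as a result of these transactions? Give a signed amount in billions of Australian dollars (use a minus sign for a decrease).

Asset purchase (from non-banks) $68 billion: reserves +$68B, deposits +$68B.
Discount-window loan $81 billion: reserves +$81B, deposits 0.
Government account inflow $15 billion: reserves −$15B, deposits −$15B.
Currency withdrawal $75 billion: reserves −$75B, deposits −$75B.
Totals: Δreserves = +$59B, Δdeposits = −$22B.
Δrequired reserves = 14% × −$22B = −$3.08B.
Δexcess reserves = Δreserves − Δrequired = +$59B − (−$3.08B) = +$62.08 billion.

+$62.08 billion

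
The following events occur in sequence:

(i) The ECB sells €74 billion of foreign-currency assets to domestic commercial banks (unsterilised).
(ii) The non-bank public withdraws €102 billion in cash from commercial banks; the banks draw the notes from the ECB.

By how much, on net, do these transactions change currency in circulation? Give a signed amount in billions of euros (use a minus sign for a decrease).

+€102 billion

ECB balance sheet:
  Assets:      Foreign assets −€74B
  Liabilities: Bank reserves −€176B, Currency in circulation +€102B
So the change in currency in circulation is +€102 billion.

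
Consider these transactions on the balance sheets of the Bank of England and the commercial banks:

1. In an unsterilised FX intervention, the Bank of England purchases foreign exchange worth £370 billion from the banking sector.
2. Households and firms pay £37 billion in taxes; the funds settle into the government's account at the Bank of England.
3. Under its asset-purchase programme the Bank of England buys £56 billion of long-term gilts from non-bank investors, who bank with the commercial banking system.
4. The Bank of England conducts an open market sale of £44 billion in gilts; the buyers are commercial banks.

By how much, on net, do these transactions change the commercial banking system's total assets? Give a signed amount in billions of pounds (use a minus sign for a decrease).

+£19 billion

FX purchase £370 billion: just an asset swap on bank balance sheets → 0.
Government account inflow £37 billion: bank balance sheets shrink → −£37B.
Asset purchase (from non-banks) £56 billion: bank balance sheets expand → +£56B.
OMO sale (to banks) £44 billion: just an asset swap on bank balance sheets → 0.
Net: 0 − 37 + 56 + 0 = +£19 billion.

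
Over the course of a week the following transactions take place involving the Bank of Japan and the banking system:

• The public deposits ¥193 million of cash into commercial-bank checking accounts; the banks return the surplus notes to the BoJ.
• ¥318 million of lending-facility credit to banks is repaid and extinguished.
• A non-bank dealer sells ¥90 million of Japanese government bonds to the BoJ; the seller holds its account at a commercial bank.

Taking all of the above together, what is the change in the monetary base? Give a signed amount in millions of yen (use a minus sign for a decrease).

-¥228 million

BoJ balance sheet:
  Assets:      Securities +¥90M, Loans to banks −¥318M
  Liabilities: Bank reserves −¥35M, Currency in circulation −¥193M
Monetary base = currency + reserves: −¥193M + (−¥35M) = -¥228 million.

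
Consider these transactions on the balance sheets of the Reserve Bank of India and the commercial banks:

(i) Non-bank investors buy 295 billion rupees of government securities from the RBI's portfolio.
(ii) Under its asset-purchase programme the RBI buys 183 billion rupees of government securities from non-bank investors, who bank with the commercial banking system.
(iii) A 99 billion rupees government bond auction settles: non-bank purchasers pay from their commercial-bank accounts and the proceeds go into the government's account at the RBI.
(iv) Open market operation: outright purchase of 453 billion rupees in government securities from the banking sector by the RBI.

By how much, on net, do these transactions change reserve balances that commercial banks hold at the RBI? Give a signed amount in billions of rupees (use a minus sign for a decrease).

Asset sale (to non-banks) 295 billion rupees: the non-bank buyers' banks settle from reserves → −295B.
Asset purchase (from non-banks) 183 billion rupees: the RBI pays by crediting reserve accounts → +183B.
Government account inflow 99 billion rupees: funds move from bank reserves into the government account → −99B.
OMO purchase (from banks) 453 billion rupees: the RBI pays by crediting reserve accounts → +453B.
Net: −295 + 183 − 99 + 453 = +242 billion.

+242 billion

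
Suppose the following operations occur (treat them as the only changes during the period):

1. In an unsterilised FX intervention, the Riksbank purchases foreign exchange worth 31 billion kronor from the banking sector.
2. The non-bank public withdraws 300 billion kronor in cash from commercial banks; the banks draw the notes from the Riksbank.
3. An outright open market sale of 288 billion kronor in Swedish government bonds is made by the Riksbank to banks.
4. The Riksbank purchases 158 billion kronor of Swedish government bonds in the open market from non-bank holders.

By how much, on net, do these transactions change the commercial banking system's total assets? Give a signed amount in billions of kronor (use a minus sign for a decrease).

-142 billion

Riksbank balance sheet:
  Assets:      Securities −130B, Foreign assets +31B
  Liabilities: Bank reserves −399B, Currency in circulation +300B
Commercial banking system:
  Assets:      Reserves at CB −399B, Securities +288B, Foreign assets −31B
  Liabilities: Checkable deposits −142B
Change in total bank assets = -142 billion.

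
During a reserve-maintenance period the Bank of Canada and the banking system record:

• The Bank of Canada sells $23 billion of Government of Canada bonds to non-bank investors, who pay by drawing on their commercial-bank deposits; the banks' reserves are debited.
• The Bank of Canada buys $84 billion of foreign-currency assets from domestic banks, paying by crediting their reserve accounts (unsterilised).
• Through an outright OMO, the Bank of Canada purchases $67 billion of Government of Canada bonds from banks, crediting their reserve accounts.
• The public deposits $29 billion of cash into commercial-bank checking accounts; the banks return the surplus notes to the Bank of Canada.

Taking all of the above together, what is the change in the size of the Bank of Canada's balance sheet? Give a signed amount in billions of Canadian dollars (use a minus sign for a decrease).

+$128 billion

Bank of Canada balance sheet:
  Assets:      Securities +$44B, Foreign assets +$84B
  Liabilities: Bank reserves +$157B, Currency in circulation −$29B
Commercial banking system:
  Assets:      Reserves at CB +$157B, Securities −$67B, Foreign assets −$84B
  Liabilities: Checkable deposits +$6B
Change in total Bank of Canada assets = +$128 billion.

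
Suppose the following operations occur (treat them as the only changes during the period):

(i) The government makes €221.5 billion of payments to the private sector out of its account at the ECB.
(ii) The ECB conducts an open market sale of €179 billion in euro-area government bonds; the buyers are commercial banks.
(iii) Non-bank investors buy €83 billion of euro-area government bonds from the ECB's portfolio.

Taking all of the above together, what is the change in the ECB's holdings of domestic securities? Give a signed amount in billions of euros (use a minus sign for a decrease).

-€262 billion

ECB balance sheet:
  Assets:      Securities −€262B
  Liabilities: Bank reserves −€40.5B, Government deposits −€221.5B
So the change in the ECB's holdings of domestic securities is -€262 billion.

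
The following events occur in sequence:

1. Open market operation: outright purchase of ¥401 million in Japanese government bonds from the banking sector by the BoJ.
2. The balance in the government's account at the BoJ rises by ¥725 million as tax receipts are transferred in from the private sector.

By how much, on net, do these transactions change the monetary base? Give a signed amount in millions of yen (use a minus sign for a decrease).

-¥324 million

OMO purchase (from banks) ¥401 million: BoJ balance sheet expands → +¥401M.
Government account inflow ¥725 million: reserves shift to a non-base liability → −¥725M.
Net: 401 − 725 = -¥324 million.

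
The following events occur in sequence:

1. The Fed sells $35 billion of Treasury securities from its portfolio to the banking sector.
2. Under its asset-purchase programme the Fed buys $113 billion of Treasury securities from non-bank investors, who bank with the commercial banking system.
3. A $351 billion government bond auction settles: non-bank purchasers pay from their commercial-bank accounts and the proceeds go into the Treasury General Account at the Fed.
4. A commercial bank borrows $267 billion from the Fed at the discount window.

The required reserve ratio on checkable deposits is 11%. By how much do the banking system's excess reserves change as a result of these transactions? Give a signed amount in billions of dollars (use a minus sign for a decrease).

OMO sale (to banks) $35 billion: reserves −$35B, deposits 0.
Asset purchase (from non-banks) $113 billion: reserves +$113B, deposits +$113B.
Government account inflow $351 billion: reserves −$351B, deposits −$351B.
Discount-window loan $267 billion: reserves +$267B, deposits 0.
Totals: Δreserves = −$6B, Δdeposits = −$238B.
Δrequired reserves = 11% × −$238B = −$26.18B.
Δexcess reserves = Δreserves − Δrequired = −$6B − (−$26.18B) = +$20.18 billion.

+$20.18 billion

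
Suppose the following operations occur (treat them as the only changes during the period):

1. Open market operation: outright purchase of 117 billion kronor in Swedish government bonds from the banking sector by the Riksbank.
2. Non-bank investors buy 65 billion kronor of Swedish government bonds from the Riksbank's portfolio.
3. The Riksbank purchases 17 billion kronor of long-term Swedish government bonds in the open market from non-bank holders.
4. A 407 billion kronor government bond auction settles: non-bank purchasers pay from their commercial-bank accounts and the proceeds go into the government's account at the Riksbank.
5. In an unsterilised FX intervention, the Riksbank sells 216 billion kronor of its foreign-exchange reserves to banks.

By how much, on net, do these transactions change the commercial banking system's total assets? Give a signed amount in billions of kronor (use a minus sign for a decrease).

OMO purchase (from banks) 117 billion kronor: just an asset swap on bank balance sheets → 0.
Asset sale (to non-banks) 65 billion kronor: bank balance sheets shrink → −65B.
Asset purchase (from non-banks) 17 billion kronor: bank balance sheets expand → +17B.
Government account inflow 407 billion kronor: bank balance sheets shrink → −407B.
FX sale 216 billion kronor: just an asset swap on bank balance sheets → 0.
Net: 0 − 65 + 17 − 407 + 0 = -455 billion.

-455 billion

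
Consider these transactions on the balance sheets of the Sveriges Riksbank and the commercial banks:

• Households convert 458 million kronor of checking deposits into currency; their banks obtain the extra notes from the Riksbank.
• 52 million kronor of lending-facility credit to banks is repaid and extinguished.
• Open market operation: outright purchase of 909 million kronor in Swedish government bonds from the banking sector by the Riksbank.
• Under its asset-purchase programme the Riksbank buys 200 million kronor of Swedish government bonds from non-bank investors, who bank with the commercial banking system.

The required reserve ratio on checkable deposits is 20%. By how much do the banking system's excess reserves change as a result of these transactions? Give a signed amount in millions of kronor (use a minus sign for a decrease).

Currency withdrawal 458 million kronor: reserves −458M, deposits −458M.
Discount-window repayment 52 million kronor: reserves −52M, deposits 0.
OMO purchase (from banks) 909 million kronor: reserves +909M, deposits 0.
Asset purchase (from non-banks) 200 million kronor: reserves +200M, deposits +200M.
Totals: Δreserves = +599M, Δdeposits = −258M.
Δrequired reserves = 20% × −258M = −51.6M.
Δexcess reserves = Δreserves − Δrequired = +599M − (−51.6M) = +650.6 million.

+650.6 million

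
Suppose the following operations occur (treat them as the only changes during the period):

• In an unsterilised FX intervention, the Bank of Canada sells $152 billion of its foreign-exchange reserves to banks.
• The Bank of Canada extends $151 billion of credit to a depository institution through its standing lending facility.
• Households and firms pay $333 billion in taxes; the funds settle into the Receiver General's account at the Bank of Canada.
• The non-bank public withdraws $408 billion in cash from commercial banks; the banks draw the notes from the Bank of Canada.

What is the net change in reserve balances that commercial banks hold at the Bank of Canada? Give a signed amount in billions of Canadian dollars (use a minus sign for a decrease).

FX sale $152 billion: the buying banks pay out of their reserve balances → −$152B.
Discount-window loan $151 billion: the loan is credited to the bank's reserve account → +$151B.
Government account inflow $333 billion: funds move from bank reserves into the government account → −$333B.
Currency withdrawal $408 billion: banks swap reserves for currency → −$408B.
Net: −152 + 151 − 333 − 408 = -$742 billion.

-$742 billion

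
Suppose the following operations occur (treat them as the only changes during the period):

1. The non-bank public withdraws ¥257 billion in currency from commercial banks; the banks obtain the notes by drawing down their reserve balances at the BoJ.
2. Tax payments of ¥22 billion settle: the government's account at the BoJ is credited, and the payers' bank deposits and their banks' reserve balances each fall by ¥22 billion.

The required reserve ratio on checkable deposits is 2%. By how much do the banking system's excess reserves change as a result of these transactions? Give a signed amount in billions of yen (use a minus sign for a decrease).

-¥273.42 billion

Currency withdrawal ¥257 billion: reserves −¥257B, deposits −¥257B.
Government account inflow ¥22 billion: reserves −¥22B, deposits −¥22B.
Totals: Δreserves = −¥279B, Δdeposits = −¥279B.
Δrequired reserves = 2% × −¥279B = −¥5.58B.
Δexcess reserves = Δreserves − Δrequired = −¥279B − (−¥5.58B) = -¥273.42 billion.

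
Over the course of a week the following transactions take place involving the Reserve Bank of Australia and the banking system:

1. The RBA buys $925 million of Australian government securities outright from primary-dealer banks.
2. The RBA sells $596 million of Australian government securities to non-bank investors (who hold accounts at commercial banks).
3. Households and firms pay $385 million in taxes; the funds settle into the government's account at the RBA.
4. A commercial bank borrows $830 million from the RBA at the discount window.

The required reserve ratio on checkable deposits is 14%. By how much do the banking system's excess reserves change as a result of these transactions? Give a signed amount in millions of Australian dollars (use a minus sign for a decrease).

+$911.34 million

OMO purchase (from banks) $925 million: reserves +$925M, deposits 0.
Asset sale (to non-banks) $596 million: reserves −$596M, deposits −$596M.
Government account inflow $385 million: reserves −$385M, deposits −$385M.
Discount-window loan $830 million: reserves +$830M, deposits 0.
Totals: Δreserves = +$774M, Δdeposits = −$981M.
Δrequired reserves = 14% × −$981M = −$137.34M.
Δexcess reserves = Δreserves − Δrequired = +$774M − (−$137.34M) = +$911.34 million.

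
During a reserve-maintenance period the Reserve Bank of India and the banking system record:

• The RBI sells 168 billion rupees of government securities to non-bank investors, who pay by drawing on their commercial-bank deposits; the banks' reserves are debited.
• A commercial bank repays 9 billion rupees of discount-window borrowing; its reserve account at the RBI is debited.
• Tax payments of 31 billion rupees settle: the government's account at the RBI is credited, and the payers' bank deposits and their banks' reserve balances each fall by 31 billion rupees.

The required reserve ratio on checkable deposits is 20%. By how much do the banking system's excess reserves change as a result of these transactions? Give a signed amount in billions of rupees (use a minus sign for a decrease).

-168.2 billion

Asset sale (to non-banks) 168 billion rupees: reserves −168B, deposits −168B.
Discount-window repayment 9 billion rupees: reserves −9B, deposits 0.
Government account inflow 31 billion rupees: reserves −31B, deposits −31B.
Totals: Δreserves = −208B, Δdeposits = −199B.
Δrequired reserves = 20% × −199B = −39.8B.
Δexcess reserves = Δreserves − Δrequired = −208B − (−39.8B) = -168.2 billion.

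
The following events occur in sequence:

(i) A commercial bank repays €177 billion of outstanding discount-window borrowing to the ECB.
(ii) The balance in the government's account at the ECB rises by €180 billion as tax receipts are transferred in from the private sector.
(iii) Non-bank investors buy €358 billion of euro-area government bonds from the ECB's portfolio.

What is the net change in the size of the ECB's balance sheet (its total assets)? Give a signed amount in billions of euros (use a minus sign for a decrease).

-€535 billion

ECB balance sheet:
  Assets:      Securities −€358B, Loans to banks −€177B
  Liabilities: Bank reserves −€715B, Government deposits +€180B
Commercial banking system:
  Assets:      Reserves at CB −€715B
  Liabilities: Checkable deposits −€538B, Borrowings from CB −€177B
Change in total ECB assets = -€535 billion.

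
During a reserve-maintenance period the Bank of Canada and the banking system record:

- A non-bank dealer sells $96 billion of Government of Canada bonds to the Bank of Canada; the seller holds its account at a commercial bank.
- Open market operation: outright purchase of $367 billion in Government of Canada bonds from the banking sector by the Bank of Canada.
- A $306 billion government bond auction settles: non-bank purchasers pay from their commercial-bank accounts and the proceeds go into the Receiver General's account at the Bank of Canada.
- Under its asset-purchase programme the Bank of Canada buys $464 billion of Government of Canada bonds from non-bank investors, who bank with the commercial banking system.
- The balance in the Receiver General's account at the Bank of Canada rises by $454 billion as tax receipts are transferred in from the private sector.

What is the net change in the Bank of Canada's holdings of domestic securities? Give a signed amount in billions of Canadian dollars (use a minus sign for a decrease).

+$927 billion

Bank of Canada balance sheet:
  Assets:      Securities +$927B
  Liabilities: Bank reserves +$167B, Government deposits +$760B
Commercial banking system:
  Assets:      Reserves at CB +$167B, Securities −$367B
  Liabilities: Checkable deposits −$200B
So the change in the Bank of Canada's holdings of domestic securities is +$927 billion.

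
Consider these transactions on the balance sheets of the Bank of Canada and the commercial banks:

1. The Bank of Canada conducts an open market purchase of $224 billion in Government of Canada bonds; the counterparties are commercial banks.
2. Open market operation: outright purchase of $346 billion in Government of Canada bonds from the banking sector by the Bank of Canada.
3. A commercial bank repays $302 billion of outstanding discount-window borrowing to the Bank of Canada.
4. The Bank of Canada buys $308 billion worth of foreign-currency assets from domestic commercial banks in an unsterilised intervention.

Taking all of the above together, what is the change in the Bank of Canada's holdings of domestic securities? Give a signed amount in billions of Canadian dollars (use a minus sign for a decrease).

OMO purchase (from banks) $224 billion: securities added to the Bank of Canada's portfolio → +$224B.
OMO purchase (from banks) $346 billion: securities added to the Bank of Canada's portfolio → +$346B.
Discount-window repayment $302 billion: the Bank of Canada's securities portfolio is untouched → 0.
FX purchase $308 billion: the Bank of Canada's securities portfolio is untouched → 0.
Net: 224 + 346 + 0 + 0 = +$570 billion.

+$570 billion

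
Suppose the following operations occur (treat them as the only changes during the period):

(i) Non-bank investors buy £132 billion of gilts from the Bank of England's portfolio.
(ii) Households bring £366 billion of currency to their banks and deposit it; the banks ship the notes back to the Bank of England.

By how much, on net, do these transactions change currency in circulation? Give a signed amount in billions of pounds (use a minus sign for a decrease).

-£366 billion

Bank of England balance sheet:
  Assets:      Securities −£132B
  Liabilities: Bank reserves +£234B, Currency in circulation −£366B
Commercial banking system:
  Assets:      Reserves at CB +£234B
  Liabilities: Checkable deposits +£234B
So the change in currency in circulation is -£366 billion.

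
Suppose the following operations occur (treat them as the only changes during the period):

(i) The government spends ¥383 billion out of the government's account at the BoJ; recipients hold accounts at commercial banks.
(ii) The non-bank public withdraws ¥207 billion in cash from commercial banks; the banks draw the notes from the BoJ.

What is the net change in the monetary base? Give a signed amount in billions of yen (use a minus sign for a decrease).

BoJ balance sheet:
  Assets:      no change
  Liabilities: Bank reserves +¥176B, Currency in circulation +¥207B, Government deposits −¥383B
Commercial banking system:
  Assets:      Reserves at CB +¥176B
  Liabilities: Checkable deposits +¥176B
Monetary base = currency + reserves: +¥207B + (+¥176B) = +¥383 billion.

+¥383 billion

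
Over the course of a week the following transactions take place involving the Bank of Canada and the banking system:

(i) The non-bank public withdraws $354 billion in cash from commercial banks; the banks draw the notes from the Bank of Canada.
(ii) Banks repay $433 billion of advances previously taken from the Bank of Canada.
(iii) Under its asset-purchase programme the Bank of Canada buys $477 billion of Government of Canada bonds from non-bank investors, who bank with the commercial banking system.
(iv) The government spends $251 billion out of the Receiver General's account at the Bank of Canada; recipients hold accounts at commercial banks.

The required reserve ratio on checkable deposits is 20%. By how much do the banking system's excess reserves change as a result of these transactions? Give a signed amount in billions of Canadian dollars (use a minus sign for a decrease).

-$133.8 billion

Currency withdrawal $354 billion: reserves −$354B, deposits −$354B.
Discount-window repayment $433 billion: reserves −$433B, deposits 0.
Asset purchase (from non-banks) $477 billion: reserves +$477B, deposits +$477B.
Government spending $251 billion: reserves +$251B, deposits +$251B.
Totals: Δreserves = −$59B, Δdeposits = +$374B.
Δrequired reserves = 20% × +$374B = +$74.8B.
Δexcess reserves = Δreserves − Δrequired = −$59B − (+$74.8B) = -$133.8 billion.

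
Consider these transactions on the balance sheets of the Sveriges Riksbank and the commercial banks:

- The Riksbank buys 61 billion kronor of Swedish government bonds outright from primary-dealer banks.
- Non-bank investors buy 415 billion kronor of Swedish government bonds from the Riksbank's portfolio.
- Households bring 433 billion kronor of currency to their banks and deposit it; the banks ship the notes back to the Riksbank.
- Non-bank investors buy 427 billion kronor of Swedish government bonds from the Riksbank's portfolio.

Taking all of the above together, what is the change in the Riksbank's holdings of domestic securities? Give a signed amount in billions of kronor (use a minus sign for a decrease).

OMO purchase (from banks) 61 billion kronor: securities added to the Riksbank's portfolio → +61B.
Asset sale (to non-banks) 415 billion kronor: securities removed from the Riksbank's portfolio → −415B.
Currency deposit 433 billion kronor: the Riksbank's securities portfolio is untouched → 0.
Asset sale (to non-banks) 427 billion kronor: securities removed from the Riksbank's portfolio → −427B.
Net: 61 − 415 + 0 − 427 = -781 billion.

-781 billion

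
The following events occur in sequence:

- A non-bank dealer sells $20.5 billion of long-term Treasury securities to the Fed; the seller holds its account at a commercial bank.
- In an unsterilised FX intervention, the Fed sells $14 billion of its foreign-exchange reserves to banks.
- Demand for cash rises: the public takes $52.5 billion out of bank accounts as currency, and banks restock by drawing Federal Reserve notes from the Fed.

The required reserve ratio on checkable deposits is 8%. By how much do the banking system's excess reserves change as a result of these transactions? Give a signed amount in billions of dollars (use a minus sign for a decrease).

Asset purchase (from non-banks) $20.5 billion: reserves +$20.5B, deposits +$20.5B.
FX sale $14 billion: reserves −$14B, deposits 0.
Currency withdrawal $52.5 billion: reserves −$52.5B, deposits −$52.5B.
Totals: Δreserves = −$46B, Δdeposits = −$32B.
Δrequired reserves = 8% × −$32B = −$2.56B.
Δexcess reserves = Δreserves − Δrequired = −$46B − (−$2.56B) = -$43.44 billion.

-$43.44 billion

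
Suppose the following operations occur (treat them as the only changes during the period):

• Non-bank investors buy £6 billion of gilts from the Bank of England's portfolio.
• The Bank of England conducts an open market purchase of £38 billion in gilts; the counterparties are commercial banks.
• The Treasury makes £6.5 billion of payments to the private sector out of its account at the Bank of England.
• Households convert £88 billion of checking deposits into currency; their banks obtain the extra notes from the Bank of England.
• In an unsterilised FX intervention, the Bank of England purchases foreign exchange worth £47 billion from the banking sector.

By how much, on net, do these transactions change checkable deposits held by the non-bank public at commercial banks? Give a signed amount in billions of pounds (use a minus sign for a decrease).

-£87.5 billion

Asset sale (to non-banks) £6 billion: non-bank counterparties' bank balances fall → −£6B.
OMO purchase (from banks) £38 billion: the counterparty is a bank, so public deposits are unchanged → 0.
Government spending £6.5 billion: non-bank counterparties' bank balances rise → +£6.5B.
Currency withdrawal £88 billion: non-bank counterparties' bank balances fall → −£88B.
FX purchase £47 billion: the counterparty is a bank, so public deposits are unchanged → 0.
Net: −6 + 0 + 6.5 − 88 + 0 = -£87.5 billion.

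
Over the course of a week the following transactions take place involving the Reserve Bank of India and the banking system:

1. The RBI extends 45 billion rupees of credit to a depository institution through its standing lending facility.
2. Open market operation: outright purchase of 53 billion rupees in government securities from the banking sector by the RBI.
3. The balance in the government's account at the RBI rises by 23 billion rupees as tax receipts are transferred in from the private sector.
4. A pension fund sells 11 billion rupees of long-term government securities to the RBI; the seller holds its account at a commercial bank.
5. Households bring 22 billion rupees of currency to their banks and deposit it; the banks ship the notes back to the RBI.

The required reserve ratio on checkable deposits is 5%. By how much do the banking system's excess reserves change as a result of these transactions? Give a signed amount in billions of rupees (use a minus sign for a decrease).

+107.5 billion

Discount-window loan 45 billion rupees: reserves +45B, deposits 0.
OMO purchase (from banks) 53 billion rupees: reserves +53B, deposits 0.
Government account inflow 23 billion rupees: reserves −23B, deposits −23B.
Asset purchase (from non-banks) 11 billion rupees: reserves +11B, deposits +11B.
Currency deposit 22 billion rupees: reserves +22B, deposits +22B.
Totals: Δreserves = +108B, Δdeposits = +10B.
Δrequired reserves = 5% × +10B = +0.5B.
Δexcess reserves = Δreserves − Δrequired = +108B − (+0.5B) = +107.5 billion.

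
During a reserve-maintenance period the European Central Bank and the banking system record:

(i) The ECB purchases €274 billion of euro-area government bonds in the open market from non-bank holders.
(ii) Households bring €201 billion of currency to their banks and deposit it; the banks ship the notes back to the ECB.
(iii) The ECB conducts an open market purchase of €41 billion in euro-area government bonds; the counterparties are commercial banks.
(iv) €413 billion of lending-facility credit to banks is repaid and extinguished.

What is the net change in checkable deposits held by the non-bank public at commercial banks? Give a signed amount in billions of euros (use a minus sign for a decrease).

+€475 billion

Asset purchase (from non-banks) €274 billion: non-bank counterparties' bank balances rise → +€274B.
Currency deposit €201 billion: non-bank counterparties' bank balances rise → +€201B.
OMO purchase (from banks) €41 billion: the counterparty is a bank, so public deposits are unchanged → 0.
Discount-window repayment €413 billion: the counterparty is a bank, so public deposits are unchanged → 0.
Net: 274 + 201 + 0 + 0 = +€475 billion.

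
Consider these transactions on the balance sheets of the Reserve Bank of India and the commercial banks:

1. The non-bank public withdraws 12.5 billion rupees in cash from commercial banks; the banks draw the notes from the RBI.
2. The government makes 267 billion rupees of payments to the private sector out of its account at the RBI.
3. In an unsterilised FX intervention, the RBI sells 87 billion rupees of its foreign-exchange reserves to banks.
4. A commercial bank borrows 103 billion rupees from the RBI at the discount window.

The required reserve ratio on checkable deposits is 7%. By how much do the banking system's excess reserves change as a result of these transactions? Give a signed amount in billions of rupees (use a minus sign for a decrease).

Currency withdrawal 12.5 billion rupees: reserves −12.5B, deposits −12.5B.
Government spending 267 billion rupees: reserves +267B, deposits +267B.
FX sale 87 billion rupees: reserves −87B, deposits 0.
Discount-window loan 103 billion rupees: reserves +103B, deposits 0.
Totals: Δreserves = +270.5B, Δdeposits = +254.5B.
Δrequired reserves = 7% × +254.5B = +17.815B.
Δexcess reserves = Δreserves − Δrequired = +270.5B − (+17.815B) = +252.685 billion.

+252.685 billion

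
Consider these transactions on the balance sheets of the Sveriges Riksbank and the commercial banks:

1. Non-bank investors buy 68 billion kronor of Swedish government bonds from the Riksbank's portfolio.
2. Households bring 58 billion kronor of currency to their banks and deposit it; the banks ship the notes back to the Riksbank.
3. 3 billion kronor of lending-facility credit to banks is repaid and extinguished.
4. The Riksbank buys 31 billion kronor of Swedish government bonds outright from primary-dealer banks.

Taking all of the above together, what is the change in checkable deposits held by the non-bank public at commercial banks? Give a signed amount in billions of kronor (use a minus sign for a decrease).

-10 billion

Asset sale (to non-banks) 68 billion kronor: non-bank counterparties' bank balances fall → −68B.
Currency deposit 58 billion kronor: non-bank counterparties' bank balances rise → +58B.
Discount-window repayment 3 billion kronor: the counterparty is a bank, so public deposits are unchanged → 0.
OMO purchase (from banks) 31 billion kronor: the counterparty is a bank, so public deposits are unchanged → 0.
Net: −68 + 58 + 0 + 0 = -10 billion.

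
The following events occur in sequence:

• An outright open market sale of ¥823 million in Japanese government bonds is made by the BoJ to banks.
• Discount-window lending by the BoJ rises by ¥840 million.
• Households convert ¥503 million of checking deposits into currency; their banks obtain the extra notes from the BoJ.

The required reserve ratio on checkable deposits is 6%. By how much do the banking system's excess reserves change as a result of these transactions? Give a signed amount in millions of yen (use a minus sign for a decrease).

-¥455.82 million

OMO sale (to banks) ¥823 million: reserves −¥823M, deposits 0.
Discount-window loan ¥840 million: reserves +¥840M, deposits 0.
Currency withdrawal ¥503 million: reserves −¥503M, deposits −¥503M.
Totals: Δreserves = −¥486M, Δdeposits = −¥503M.
Δrequired reserves = 6% × −¥503M = −¥30.18M.
Δexcess reserves = Δreserves − Δrequired = −¥486M − (−¥30.18M) = -¥455.82 million.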